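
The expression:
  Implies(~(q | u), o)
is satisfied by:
  {q: True, u: True, o: True}
  {q: True, u: True, o: False}
  {q: True, o: True, u: False}
  {q: True, o: False, u: False}
  {u: True, o: True, q: False}
  {u: True, o: False, q: False}
  {o: True, u: False, q: False}


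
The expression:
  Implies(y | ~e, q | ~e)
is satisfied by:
  {q: True, e: False, y: False}
  {e: False, y: False, q: False}
  {y: True, q: True, e: False}
  {y: True, e: False, q: False}
  {q: True, e: True, y: False}
  {e: True, q: False, y: False}
  {y: True, e: True, q: True}


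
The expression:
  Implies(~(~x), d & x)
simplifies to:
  d | ~x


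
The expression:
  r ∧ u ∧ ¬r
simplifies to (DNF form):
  False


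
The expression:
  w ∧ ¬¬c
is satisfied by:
  {c: True, w: True}


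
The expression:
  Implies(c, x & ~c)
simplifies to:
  ~c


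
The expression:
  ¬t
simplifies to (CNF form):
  ¬t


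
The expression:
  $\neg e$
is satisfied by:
  {e: False}


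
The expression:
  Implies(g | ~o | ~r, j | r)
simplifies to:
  j | r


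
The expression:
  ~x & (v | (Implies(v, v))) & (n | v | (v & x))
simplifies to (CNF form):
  ~x & (n | v)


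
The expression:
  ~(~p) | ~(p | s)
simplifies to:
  p | ~s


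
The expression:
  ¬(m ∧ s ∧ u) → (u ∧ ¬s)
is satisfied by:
  {u: True, m: True, s: False}
  {u: True, s: False, m: False}
  {u: True, m: True, s: True}


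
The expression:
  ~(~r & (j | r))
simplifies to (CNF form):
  r | ~j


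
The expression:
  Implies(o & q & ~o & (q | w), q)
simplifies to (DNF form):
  True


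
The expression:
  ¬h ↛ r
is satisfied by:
  {r: True, h: False}
  {h: False, r: False}
  {h: True, r: True}


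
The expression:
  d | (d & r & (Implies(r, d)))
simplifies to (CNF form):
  d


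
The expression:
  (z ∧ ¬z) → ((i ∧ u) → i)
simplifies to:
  True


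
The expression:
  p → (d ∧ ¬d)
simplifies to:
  ¬p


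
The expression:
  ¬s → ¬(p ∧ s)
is always true.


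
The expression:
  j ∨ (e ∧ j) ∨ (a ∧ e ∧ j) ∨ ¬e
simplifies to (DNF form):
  j ∨ ¬e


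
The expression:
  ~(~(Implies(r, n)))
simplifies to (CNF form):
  n | ~r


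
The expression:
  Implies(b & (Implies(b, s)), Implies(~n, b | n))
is always true.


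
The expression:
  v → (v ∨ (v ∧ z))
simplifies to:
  True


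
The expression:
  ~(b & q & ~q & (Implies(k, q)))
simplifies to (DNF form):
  True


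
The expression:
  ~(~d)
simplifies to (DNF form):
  d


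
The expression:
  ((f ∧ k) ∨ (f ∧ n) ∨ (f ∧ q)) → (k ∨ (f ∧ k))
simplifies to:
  k ∨ (¬n ∧ ¬q) ∨ ¬f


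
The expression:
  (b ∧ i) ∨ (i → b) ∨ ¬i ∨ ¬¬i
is always true.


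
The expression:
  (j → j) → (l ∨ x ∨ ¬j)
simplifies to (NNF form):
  l ∨ x ∨ ¬j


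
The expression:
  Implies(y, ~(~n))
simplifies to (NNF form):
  n | ~y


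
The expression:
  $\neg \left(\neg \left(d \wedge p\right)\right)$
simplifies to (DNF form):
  $d \wedge p$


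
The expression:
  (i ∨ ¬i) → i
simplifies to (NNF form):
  i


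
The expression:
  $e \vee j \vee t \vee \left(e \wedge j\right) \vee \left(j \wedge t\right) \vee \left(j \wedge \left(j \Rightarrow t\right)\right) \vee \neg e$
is always true.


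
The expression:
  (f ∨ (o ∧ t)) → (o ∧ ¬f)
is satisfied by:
  {f: False}


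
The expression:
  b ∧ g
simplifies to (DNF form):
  b ∧ g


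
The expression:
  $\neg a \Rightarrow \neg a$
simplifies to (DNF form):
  $\text{True}$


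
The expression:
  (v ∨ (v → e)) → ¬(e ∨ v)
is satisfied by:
  {v: False, e: False}


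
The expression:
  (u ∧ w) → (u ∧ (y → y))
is always true.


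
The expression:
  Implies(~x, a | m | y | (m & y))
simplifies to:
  a | m | x | y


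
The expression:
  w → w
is always true.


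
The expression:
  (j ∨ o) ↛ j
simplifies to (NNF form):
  o ∧ ¬j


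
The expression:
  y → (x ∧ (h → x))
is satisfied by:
  {x: True, y: False}
  {y: False, x: False}
  {y: True, x: True}


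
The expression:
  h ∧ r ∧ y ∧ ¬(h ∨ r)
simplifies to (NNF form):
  False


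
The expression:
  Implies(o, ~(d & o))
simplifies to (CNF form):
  ~d | ~o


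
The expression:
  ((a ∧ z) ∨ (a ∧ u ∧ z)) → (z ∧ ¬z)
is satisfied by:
  {z: False, a: False}
  {a: True, z: False}
  {z: True, a: False}


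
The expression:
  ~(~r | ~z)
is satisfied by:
  {r: True, z: True}


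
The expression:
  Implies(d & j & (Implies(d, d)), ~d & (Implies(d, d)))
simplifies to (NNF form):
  ~d | ~j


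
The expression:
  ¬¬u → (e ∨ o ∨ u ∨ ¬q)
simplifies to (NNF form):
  True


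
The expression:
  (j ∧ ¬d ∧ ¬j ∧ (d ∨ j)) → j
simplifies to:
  True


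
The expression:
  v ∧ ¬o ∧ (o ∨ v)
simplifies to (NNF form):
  v ∧ ¬o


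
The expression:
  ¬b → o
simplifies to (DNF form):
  b ∨ o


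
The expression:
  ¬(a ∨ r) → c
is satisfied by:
  {r: True, a: True, c: True}
  {r: True, a: True, c: False}
  {r: True, c: True, a: False}
  {r: True, c: False, a: False}
  {a: True, c: True, r: False}
  {a: True, c: False, r: False}
  {c: True, a: False, r: False}


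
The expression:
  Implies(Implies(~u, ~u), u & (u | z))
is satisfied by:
  {u: True}


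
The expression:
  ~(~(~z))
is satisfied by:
  {z: False}


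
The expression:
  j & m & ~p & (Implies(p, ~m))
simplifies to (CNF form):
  j & m & ~p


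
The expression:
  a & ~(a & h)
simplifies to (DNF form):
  a & ~h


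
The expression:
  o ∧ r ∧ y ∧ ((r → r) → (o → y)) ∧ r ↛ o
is never true.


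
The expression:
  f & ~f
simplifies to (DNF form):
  False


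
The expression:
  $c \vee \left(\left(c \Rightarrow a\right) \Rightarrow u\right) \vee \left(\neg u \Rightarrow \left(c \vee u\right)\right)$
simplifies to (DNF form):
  $c \vee u$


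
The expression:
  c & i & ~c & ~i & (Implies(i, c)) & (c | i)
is never true.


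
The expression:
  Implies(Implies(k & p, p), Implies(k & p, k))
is always true.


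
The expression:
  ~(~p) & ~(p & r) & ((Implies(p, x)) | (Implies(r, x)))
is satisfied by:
  {p: True, r: False}


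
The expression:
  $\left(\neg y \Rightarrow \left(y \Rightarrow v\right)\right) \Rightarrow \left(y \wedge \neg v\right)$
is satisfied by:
  {y: True, v: False}


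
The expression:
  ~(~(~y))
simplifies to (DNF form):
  ~y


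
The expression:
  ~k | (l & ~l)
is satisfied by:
  {k: False}


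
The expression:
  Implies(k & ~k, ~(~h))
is always true.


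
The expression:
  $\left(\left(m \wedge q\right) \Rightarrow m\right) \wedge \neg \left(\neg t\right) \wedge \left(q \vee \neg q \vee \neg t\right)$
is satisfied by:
  {t: True}


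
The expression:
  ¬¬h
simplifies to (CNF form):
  h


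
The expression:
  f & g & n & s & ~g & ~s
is never true.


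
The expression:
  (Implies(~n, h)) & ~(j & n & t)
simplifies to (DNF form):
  (h & ~n) | (n & ~j) | (n & ~t)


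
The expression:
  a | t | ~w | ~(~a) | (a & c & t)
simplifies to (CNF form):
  a | t | ~w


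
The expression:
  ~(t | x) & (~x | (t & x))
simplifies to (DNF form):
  ~t & ~x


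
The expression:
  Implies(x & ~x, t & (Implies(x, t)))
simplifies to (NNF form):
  True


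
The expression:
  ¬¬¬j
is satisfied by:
  {j: False}


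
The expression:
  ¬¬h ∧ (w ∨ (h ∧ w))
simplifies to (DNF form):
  h ∧ w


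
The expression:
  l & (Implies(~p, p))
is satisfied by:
  {p: True, l: True}


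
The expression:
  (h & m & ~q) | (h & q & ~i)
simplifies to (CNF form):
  h & (m | q) & (~i | ~q)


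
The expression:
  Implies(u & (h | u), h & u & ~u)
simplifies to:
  ~u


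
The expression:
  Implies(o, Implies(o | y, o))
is always true.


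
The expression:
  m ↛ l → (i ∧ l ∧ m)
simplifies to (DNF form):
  l ∨ ¬m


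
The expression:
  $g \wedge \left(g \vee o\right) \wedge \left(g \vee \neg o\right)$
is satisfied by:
  {g: True}


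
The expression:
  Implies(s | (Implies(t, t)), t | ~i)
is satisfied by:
  {t: True, i: False}
  {i: False, t: False}
  {i: True, t: True}


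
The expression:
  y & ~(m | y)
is never true.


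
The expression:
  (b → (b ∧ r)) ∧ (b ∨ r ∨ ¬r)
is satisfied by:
  {r: True, b: False}
  {b: False, r: False}
  {b: True, r: True}


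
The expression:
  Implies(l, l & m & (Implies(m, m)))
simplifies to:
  m | ~l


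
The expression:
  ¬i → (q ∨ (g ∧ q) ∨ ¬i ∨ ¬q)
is always true.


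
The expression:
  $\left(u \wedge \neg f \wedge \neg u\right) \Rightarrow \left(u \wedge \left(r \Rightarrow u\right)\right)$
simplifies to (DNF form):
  $\text{True}$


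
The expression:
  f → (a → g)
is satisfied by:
  {g: True, a: False, f: False}
  {g: False, a: False, f: False}
  {f: True, g: True, a: False}
  {f: True, g: False, a: False}
  {a: True, g: True, f: False}
  {a: True, g: False, f: False}
  {a: True, f: True, g: True}


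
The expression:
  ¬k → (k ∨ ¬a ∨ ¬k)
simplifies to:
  True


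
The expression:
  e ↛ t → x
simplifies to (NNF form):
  t ∨ x ∨ ¬e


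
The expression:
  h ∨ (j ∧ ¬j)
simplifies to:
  h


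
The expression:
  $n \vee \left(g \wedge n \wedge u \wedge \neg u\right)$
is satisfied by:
  {n: True}


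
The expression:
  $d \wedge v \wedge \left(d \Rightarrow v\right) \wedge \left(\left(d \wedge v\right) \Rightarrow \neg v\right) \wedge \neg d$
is never true.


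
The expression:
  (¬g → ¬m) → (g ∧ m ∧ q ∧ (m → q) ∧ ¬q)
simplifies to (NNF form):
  m ∧ ¬g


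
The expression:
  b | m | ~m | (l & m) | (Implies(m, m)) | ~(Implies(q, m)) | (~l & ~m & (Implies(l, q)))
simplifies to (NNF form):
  True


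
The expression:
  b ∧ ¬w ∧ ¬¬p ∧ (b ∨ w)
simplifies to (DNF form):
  b ∧ p ∧ ¬w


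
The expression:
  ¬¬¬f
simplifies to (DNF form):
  ¬f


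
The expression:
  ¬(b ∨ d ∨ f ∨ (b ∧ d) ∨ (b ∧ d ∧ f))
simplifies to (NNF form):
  ¬b ∧ ¬d ∧ ¬f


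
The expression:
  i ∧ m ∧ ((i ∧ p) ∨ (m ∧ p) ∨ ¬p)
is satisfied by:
  {m: True, i: True}


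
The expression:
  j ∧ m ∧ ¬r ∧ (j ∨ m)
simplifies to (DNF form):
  j ∧ m ∧ ¬r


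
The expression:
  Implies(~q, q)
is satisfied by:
  {q: True}


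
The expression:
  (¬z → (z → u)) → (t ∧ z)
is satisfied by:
  {t: True, z: True}


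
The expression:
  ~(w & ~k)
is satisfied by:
  {k: True, w: False}
  {w: False, k: False}
  {w: True, k: True}


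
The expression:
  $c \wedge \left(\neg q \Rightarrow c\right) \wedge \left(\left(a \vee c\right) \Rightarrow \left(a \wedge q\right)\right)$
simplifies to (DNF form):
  $a \wedge c \wedge q$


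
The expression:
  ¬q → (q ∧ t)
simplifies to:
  q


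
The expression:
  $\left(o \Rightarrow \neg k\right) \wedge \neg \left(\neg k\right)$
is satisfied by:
  {k: True, o: False}


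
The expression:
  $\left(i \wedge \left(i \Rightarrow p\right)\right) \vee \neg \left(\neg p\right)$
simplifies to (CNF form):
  $p$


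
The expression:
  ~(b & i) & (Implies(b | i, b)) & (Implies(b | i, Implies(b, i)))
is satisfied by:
  {i: False, b: False}


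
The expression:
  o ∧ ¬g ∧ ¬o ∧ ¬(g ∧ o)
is never true.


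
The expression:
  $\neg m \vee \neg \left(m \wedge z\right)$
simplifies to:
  $\neg m \vee \neg z$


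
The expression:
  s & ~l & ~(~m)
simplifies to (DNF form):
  m & s & ~l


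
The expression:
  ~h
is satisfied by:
  {h: False}


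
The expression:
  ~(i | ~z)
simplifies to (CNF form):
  z & ~i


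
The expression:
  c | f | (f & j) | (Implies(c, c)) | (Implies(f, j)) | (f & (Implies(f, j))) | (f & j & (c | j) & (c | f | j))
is always true.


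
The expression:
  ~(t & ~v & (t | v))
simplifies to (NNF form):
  v | ~t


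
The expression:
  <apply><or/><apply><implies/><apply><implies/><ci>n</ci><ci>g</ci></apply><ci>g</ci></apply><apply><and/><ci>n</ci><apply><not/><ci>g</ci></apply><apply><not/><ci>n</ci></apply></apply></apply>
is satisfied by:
  {n: True, g: True}
  {n: True, g: False}
  {g: True, n: False}


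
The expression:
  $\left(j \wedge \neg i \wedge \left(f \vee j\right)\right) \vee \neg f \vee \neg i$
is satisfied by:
  {i: False, f: False}
  {f: True, i: False}
  {i: True, f: False}


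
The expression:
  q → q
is always true.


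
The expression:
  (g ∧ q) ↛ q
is never true.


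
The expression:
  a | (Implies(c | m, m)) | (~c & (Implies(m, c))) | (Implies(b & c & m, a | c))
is always true.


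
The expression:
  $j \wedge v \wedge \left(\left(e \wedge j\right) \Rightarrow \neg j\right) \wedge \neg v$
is never true.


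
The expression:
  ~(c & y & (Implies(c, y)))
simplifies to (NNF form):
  ~c | ~y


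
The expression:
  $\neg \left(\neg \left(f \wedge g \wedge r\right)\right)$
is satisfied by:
  {r: True, g: True, f: True}


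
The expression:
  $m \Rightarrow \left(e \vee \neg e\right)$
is always true.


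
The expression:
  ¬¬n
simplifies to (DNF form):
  n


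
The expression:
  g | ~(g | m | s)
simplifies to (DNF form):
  g | (~m & ~s)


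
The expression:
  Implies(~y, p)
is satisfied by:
  {y: True, p: True}
  {y: True, p: False}
  {p: True, y: False}


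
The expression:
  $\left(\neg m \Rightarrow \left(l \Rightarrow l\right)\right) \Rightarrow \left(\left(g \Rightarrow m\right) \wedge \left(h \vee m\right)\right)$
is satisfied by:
  {m: True, h: True, g: False}
  {m: True, h: False, g: False}
  {m: True, g: True, h: True}
  {m: True, g: True, h: False}
  {h: True, g: False, m: False}


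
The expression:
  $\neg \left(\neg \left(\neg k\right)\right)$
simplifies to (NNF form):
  $\neg k$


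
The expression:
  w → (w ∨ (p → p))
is always true.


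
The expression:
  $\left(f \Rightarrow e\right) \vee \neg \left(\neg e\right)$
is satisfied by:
  {e: True, f: False}
  {f: False, e: False}
  {f: True, e: True}


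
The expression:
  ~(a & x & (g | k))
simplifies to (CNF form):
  (~a | ~g | ~x) & (~a | ~k | ~x)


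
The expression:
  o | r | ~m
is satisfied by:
  {r: True, o: True, m: False}
  {r: True, m: False, o: False}
  {o: True, m: False, r: False}
  {o: False, m: False, r: False}
  {r: True, o: True, m: True}
  {r: True, m: True, o: False}
  {o: True, m: True, r: False}


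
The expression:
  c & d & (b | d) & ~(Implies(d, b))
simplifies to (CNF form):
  c & d & ~b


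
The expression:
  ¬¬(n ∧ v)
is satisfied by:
  {n: True, v: True}


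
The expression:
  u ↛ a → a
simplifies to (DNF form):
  a ∨ ¬u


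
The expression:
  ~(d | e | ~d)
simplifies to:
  False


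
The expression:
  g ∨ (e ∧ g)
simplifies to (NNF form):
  g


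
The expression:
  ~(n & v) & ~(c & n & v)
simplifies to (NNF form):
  ~n | ~v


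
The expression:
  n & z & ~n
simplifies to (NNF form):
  False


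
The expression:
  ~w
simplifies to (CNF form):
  ~w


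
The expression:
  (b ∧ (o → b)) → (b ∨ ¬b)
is always true.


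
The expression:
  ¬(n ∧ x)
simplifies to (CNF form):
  ¬n ∨ ¬x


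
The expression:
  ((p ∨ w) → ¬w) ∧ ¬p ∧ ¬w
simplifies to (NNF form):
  ¬p ∧ ¬w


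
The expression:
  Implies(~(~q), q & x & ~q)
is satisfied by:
  {q: False}


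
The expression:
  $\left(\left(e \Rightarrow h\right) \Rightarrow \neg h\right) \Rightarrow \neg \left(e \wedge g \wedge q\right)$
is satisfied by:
  {h: True, g: False, e: False, q: False}
  {h: False, g: False, e: False, q: False}
  {h: True, q: True, g: False, e: False}
  {q: True, h: False, g: False, e: False}
  {h: True, e: True, q: False, g: False}
  {e: True, q: False, g: False, h: False}
  {h: True, q: True, e: True, g: False}
  {q: True, e: True, h: False, g: False}
  {h: True, g: True, q: False, e: False}
  {g: True, q: False, e: False, h: False}
  {h: True, q: True, g: True, e: False}
  {q: True, g: True, h: False, e: False}
  {h: True, e: True, g: True, q: False}
  {e: True, g: True, q: False, h: False}
  {h: True, q: True, e: True, g: True}


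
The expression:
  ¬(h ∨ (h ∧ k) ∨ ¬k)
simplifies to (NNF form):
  k ∧ ¬h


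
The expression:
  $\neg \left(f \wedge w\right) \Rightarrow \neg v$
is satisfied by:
  {w: True, f: True, v: False}
  {w: True, f: False, v: False}
  {f: True, w: False, v: False}
  {w: False, f: False, v: False}
  {w: True, v: True, f: True}


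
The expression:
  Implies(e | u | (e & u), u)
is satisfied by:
  {u: True, e: False}
  {e: False, u: False}
  {e: True, u: True}


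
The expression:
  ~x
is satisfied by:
  {x: False}


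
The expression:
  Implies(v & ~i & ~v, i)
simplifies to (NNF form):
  True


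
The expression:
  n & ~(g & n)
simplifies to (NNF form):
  n & ~g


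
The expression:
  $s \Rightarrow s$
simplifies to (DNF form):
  $\text{True}$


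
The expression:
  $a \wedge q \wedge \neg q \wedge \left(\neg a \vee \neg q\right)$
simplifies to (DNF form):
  $\text{False}$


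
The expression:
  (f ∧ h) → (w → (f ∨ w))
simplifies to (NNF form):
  True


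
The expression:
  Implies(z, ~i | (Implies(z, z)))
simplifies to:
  True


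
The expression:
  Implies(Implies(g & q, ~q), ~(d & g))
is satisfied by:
  {q: True, g: False, d: False}
  {g: False, d: False, q: False}
  {d: True, q: True, g: False}
  {d: True, g: False, q: False}
  {q: True, g: True, d: False}
  {g: True, q: False, d: False}
  {d: True, g: True, q: True}


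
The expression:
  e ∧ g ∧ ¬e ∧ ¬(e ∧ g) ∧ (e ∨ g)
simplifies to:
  False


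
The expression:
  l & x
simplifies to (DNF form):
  l & x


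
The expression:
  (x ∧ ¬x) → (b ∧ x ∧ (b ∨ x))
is always true.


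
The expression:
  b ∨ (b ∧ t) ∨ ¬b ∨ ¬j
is always true.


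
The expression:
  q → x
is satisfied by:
  {x: True, q: False}
  {q: False, x: False}
  {q: True, x: True}


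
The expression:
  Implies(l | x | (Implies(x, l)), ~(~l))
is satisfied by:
  {l: True}


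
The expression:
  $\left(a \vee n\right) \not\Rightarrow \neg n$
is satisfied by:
  {n: True}


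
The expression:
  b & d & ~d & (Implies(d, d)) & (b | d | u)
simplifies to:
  False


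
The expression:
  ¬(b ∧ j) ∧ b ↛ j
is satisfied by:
  {b: True, j: False}


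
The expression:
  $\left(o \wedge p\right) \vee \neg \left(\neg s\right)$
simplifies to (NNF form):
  $s \vee \left(o \wedge p\right)$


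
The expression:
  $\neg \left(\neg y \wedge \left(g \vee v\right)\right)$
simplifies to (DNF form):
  $y \vee \left(\neg g \wedge \neg v\right)$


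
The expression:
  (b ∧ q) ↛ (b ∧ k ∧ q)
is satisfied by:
  {b: True, q: True, k: False}


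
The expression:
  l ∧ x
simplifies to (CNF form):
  l ∧ x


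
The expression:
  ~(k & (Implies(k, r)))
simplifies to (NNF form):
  ~k | ~r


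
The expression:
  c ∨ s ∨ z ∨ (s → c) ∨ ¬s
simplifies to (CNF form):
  True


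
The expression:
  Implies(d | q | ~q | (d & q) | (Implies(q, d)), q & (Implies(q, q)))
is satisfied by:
  {q: True}


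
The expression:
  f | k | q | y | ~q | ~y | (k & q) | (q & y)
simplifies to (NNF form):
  True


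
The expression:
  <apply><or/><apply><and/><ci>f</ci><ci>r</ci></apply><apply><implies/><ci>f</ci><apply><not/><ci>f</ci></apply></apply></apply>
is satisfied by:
  {r: True, f: False}
  {f: False, r: False}
  {f: True, r: True}


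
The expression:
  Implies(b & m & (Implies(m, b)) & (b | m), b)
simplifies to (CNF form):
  True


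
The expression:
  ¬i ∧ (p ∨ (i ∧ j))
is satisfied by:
  {p: True, i: False}


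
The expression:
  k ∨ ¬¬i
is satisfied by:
  {i: True, k: True}
  {i: True, k: False}
  {k: True, i: False}


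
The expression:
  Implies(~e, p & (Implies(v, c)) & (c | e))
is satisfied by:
  {e: True, p: True, c: True}
  {e: True, p: True, c: False}
  {e: True, c: True, p: False}
  {e: True, c: False, p: False}
  {p: True, c: True, e: False}


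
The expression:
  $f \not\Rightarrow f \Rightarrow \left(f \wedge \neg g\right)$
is always true.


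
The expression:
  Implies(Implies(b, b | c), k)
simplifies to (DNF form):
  k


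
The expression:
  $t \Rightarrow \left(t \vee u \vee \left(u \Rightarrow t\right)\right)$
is always true.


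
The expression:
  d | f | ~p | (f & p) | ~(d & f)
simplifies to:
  True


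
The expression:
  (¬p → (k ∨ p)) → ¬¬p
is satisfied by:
  {p: True, k: False}
  {k: False, p: False}
  {k: True, p: True}


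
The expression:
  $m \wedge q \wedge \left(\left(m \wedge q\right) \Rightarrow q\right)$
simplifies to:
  $m \wedge q$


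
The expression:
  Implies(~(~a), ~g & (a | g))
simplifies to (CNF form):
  ~a | ~g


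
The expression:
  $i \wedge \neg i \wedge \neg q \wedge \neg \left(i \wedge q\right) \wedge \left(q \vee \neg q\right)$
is never true.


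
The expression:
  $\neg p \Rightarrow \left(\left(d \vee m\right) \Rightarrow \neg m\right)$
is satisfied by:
  {p: True, m: False}
  {m: False, p: False}
  {m: True, p: True}


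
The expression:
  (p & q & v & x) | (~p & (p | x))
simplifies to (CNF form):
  x & (q | ~p) & (v | ~p)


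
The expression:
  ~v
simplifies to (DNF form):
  ~v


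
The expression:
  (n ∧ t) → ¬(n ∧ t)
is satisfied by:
  {t: False, n: False}
  {n: True, t: False}
  {t: True, n: False}


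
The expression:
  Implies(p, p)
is always true.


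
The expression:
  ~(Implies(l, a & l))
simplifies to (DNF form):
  l & ~a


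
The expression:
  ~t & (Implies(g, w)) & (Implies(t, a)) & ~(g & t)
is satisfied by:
  {w: True, t: False, g: False}
  {t: False, g: False, w: False}
  {w: True, g: True, t: False}


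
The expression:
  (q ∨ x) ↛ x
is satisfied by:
  {q: True, x: False}


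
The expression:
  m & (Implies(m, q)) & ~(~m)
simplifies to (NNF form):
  m & q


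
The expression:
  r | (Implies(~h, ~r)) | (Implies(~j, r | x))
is always true.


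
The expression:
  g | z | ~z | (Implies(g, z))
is always true.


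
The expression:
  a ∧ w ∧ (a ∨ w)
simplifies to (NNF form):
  a ∧ w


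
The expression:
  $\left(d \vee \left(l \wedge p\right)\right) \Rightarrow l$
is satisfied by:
  {l: True, d: False}
  {d: False, l: False}
  {d: True, l: True}


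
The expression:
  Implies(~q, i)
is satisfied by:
  {i: True, q: True}
  {i: True, q: False}
  {q: True, i: False}


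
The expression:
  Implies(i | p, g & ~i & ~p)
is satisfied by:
  {i: False, p: False}


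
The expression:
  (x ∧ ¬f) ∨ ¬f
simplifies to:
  ¬f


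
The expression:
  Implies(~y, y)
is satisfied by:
  {y: True}


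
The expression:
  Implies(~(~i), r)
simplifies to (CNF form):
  r | ~i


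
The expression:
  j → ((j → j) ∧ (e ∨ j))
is always true.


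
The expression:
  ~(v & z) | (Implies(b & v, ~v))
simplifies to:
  ~b | ~v | ~z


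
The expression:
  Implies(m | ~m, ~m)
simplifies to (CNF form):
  ~m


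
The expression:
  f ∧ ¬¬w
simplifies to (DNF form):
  f ∧ w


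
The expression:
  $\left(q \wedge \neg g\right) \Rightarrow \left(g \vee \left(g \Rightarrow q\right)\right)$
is always true.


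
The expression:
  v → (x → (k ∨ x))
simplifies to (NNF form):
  True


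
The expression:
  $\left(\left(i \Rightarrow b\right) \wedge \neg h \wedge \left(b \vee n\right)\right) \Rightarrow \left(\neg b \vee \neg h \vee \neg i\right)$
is always true.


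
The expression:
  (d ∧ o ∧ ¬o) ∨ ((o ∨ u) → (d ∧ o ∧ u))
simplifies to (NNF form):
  (d ∨ ¬u) ∧ (o ∨ ¬u) ∧ (u ∨ ¬o)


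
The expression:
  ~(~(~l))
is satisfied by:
  {l: False}


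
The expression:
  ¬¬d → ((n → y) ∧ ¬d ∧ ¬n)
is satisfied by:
  {d: False}


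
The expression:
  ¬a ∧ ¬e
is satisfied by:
  {e: False, a: False}


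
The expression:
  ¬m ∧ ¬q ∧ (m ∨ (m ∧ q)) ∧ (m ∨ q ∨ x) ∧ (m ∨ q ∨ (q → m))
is never true.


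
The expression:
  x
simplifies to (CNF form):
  x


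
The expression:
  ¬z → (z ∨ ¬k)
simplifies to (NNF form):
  z ∨ ¬k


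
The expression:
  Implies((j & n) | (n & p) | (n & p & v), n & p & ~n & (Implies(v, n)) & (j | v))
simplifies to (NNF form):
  ~n | (~j & ~p)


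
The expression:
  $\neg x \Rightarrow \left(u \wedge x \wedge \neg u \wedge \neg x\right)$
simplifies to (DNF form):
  $x$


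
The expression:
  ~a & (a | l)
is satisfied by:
  {l: True, a: False}


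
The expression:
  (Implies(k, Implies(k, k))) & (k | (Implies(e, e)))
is always true.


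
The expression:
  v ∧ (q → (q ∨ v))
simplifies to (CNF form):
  v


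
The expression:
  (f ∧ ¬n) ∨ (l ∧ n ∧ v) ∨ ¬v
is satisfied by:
  {l: True, f: True, v: False, n: False}
  {l: True, f: False, v: False, n: False}
  {f: True, n: False, l: False, v: False}
  {n: False, f: False, l: False, v: False}
  {n: True, l: True, f: True, v: False}
  {n: True, l: True, f: False, v: False}
  {n: True, f: True, l: False, v: False}
  {n: True, f: False, l: False, v: False}
  {v: True, l: True, f: True, n: False}
  {v: True, l: False, f: True, n: False}
  {n: True, v: True, l: True, f: True}
  {n: True, v: True, l: True, f: False}


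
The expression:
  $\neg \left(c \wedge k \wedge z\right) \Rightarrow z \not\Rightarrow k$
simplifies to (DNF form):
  $\left(c \wedge z\right) \vee \left(z \wedge \neg k\right)$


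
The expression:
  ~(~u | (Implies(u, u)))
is never true.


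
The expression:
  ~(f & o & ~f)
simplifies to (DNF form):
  True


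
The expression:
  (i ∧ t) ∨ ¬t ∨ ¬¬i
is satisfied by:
  {i: True, t: False}
  {t: False, i: False}
  {t: True, i: True}


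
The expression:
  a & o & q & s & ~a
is never true.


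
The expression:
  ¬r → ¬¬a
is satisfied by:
  {r: True, a: True}
  {r: True, a: False}
  {a: True, r: False}


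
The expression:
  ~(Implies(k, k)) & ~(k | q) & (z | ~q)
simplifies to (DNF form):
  False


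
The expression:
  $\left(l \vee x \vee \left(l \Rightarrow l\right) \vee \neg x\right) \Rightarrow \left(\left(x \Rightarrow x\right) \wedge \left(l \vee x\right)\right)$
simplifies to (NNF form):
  $l \vee x$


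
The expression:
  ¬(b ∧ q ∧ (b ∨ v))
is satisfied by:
  {q: False, b: False}
  {b: True, q: False}
  {q: True, b: False}


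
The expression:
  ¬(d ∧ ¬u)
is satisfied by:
  {u: True, d: False}
  {d: False, u: False}
  {d: True, u: True}


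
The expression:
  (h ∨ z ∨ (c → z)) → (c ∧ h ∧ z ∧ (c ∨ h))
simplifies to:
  c ∧ (h ∨ ¬z) ∧ (z ∨ ¬h)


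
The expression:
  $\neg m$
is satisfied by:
  {m: False}


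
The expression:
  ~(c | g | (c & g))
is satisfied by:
  {g: False, c: False}


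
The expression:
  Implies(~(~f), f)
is always true.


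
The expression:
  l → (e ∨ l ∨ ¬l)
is always true.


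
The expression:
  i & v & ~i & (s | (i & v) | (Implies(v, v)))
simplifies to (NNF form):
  False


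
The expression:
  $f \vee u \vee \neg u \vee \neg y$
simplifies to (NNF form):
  $\text{True}$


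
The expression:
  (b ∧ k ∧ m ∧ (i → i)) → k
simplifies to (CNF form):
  True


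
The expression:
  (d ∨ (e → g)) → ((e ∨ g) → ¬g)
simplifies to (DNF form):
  ¬g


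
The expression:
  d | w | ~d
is always true.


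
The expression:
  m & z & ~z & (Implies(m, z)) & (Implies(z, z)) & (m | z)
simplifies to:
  False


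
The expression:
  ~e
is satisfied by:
  {e: False}


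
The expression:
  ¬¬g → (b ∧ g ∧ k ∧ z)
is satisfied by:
  {b: True, z: True, k: True, g: False}
  {b: True, z: True, k: False, g: False}
  {b: True, k: True, z: False, g: False}
  {b: True, k: False, z: False, g: False}
  {z: True, k: True, b: False, g: False}
  {z: True, b: False, k: False, g: False}
  {z: False, k: True, b: False, g: False}
  {z: False, b: False, k: False, g: False}
  {b: True, g: True, z: True, k: True}


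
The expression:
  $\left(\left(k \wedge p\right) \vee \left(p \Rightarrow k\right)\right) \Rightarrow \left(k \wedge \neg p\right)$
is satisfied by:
  {k: True, p: False}
  {p: True, k: False}


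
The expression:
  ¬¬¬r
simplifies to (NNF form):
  ¬r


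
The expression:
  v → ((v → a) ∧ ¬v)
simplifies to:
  ¬v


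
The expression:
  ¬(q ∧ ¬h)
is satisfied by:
  {h: True, q: False}
  {q: False, h: False}
  {q: True, h: True}


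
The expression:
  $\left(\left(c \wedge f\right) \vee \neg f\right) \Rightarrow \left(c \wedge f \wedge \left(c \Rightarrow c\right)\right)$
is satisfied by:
  {f: True}


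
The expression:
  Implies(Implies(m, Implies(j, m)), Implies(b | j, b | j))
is always true.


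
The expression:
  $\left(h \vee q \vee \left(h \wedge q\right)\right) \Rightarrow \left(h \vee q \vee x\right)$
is always true.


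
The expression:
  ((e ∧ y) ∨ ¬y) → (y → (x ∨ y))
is always true.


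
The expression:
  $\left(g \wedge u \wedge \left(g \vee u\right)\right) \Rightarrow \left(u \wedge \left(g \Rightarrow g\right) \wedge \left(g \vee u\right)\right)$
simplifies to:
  $\text{True}$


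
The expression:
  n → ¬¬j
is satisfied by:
  {j: True, n: False}
  {n: False, j: False}
  {n: True, j: True}


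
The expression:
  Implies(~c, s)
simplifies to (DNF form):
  c | s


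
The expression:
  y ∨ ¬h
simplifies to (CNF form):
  y ∨ ¬h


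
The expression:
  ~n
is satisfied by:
  {n: False}


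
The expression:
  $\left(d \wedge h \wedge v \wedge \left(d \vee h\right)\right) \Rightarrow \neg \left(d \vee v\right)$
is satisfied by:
  {h: False, v: False, d: False}
  {d: True, h: False, v: False}
  {v: True, h: False, d: False}
  {d: True, v: True, h: False}
  {h: True, d: False, v: False}
  {d: True, h: True, v: False}
  {v: True, h: True, d: False}


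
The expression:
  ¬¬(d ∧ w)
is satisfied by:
  {w: True, d: True}


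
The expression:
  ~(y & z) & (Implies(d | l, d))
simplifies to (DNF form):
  (d & ~y) | (d & ~z) | (~l & ~y) | (~l & ~z)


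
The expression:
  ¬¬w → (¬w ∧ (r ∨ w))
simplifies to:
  ¬w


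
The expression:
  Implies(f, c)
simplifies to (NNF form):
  c | ~f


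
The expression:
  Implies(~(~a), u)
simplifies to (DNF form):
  u | ~a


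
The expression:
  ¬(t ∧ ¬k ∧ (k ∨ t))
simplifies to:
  k ∨ ¬t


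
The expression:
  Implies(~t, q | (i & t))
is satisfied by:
  {t: True, q: True}
  {t: True, q: False}
  {q: True, t: False}


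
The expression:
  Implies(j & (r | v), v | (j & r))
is always true.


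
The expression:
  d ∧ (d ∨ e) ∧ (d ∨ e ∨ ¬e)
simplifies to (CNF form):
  d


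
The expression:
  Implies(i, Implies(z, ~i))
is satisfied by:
  {z: False, i: False}
  {i: True, z: False}
  {z: True, i: False}


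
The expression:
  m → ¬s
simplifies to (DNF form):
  ¬m ∨ ¬s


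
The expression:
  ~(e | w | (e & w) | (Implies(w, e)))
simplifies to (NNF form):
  False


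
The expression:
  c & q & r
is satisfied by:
  {r: True, c: True, q: True}


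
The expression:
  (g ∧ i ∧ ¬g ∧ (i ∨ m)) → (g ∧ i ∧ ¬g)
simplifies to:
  True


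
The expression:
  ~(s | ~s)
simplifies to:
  False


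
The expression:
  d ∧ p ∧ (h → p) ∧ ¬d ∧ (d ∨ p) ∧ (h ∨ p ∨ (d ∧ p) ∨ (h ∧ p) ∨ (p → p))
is never true.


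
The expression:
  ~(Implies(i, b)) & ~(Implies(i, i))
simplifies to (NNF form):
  False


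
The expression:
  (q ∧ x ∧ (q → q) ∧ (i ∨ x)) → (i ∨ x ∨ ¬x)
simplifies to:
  True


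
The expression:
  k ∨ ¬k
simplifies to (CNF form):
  True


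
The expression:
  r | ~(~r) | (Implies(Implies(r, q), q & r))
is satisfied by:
  {r: True}


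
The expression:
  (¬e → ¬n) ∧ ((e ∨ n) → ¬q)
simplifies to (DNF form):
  (e ∧ ¬q) ∨ (¬e ∧ ¬n)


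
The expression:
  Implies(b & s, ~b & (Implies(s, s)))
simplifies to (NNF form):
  ~b | ~s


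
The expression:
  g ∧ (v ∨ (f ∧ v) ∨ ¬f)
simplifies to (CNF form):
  g ∧ (v ∨ ¬f)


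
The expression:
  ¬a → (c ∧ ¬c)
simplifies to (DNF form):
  a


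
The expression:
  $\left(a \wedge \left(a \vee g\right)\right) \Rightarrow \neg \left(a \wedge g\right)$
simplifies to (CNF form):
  $\neg a \vee \neg g$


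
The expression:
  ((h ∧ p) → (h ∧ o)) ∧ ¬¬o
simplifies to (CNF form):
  o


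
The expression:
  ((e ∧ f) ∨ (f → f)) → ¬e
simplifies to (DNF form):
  ¬e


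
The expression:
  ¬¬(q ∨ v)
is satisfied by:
  {q: True, v: True}
  {q: True, v: False}
  {v: True, q: False}


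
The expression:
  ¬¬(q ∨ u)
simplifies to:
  q ∨ u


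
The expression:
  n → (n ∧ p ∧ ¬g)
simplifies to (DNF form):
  (p ∧ ¬g) ∨ ¬n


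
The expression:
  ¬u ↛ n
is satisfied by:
  {n: True, u: False}
  {u: False, n: False}
  {u: True, n: True}


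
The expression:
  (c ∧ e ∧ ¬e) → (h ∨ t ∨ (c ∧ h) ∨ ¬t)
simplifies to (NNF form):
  True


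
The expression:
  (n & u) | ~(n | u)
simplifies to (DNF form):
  (n & u) | (~n & ~u)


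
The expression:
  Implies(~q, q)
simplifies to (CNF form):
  q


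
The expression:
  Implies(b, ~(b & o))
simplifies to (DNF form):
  ~b | ~o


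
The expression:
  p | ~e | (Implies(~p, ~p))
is always true.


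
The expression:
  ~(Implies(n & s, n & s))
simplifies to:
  False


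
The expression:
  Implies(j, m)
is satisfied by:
  {m: True, j: False}
  {j: False, m: False}
  {j: True, m: True}


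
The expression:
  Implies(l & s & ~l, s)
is always true.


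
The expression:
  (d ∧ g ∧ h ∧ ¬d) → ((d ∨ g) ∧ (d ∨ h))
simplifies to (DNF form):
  True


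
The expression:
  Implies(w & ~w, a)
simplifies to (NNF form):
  True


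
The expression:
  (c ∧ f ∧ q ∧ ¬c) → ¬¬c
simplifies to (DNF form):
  True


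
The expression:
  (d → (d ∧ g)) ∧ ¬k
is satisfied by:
  {g: True, k: False, d: False}
  {g: False, k: False, d: False}
  {d: True, g: True, k: False}


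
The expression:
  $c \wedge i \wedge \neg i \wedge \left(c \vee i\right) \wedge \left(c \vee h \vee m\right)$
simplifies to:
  $\text{False}$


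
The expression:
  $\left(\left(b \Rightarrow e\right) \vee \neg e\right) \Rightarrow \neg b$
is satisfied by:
  {b: False}


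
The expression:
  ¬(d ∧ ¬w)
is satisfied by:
  {w: True, d: False}
  {d: False, w: False}
  {d: True, w: True}


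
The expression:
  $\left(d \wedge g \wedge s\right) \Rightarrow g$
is always true.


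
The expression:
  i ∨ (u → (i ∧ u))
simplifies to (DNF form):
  i ∨ ¬u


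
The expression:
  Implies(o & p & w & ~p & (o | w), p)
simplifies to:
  True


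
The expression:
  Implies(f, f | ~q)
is always true.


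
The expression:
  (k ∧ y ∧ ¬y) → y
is always true.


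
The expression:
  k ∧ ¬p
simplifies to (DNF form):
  k ∧ ¬p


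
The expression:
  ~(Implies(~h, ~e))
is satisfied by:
  {e: True, h: False}


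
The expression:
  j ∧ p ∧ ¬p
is never true.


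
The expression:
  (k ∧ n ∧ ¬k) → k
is always true.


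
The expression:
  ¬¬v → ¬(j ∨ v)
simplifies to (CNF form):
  ¬v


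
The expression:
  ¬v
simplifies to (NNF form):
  ¬v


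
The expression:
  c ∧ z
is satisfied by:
  {c: True, z: True}


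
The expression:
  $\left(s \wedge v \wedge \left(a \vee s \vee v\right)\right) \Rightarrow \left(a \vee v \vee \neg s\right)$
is always true.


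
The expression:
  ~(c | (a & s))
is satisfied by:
  {s: False, c: False, a: False}
  {a: True, s: False, c: False}
  {s: True, a: False, c: False}


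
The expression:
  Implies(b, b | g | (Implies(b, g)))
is always true.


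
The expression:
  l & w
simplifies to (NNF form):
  l & w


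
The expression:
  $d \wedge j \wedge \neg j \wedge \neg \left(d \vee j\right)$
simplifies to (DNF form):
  $\text{False}$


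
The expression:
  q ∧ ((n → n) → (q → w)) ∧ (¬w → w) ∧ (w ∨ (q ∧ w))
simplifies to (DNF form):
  q ∧ w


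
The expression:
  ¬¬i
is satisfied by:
  {i: True}


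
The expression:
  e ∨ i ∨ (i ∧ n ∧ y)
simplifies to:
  e ∨ i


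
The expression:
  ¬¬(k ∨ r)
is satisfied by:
  {r: True, k: True}
  {r: True, k: False}
  {k: True, r: False}


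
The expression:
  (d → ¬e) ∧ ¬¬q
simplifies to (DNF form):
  (q ∧ ¬d) ∨ (q ∧ ¬e)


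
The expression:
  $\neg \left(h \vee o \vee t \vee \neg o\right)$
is never true.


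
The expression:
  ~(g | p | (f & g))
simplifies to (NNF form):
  ~g & ~p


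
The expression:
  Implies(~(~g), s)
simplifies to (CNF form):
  s | ~g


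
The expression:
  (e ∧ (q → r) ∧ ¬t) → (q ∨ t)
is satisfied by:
  {t: True, q: True, e: False}
  {t: True, e: False, q: False}
  {q: True, e: False, t: False}
  {q: False, e: False, t: False}
  {t: True, q: True, e: True}
  {t: True, e: True, q: False}
  {q: True, e: True, t: False}


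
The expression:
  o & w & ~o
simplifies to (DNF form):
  False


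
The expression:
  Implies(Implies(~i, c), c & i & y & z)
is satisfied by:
  {z: True, y: True, i: False, c: False}
  {z: True, y: False, i: False, c: False}
  {y: True, c: False, z: False, i: False}
  {c: False, y: False, z: False, i: False}
  {i: True, c: True, z: True, y: True}


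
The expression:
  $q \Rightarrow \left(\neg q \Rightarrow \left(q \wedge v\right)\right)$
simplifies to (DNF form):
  $\text{True}$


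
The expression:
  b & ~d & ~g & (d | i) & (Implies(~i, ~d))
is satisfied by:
  {i: True, b: True, g: False, d: False}


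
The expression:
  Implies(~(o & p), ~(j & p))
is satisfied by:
  {o: True, p: False, j: False}
  {p: False, j: False, o: False}
  {j: True, o: True, p: False}
  {j: True, p: False, o: False}
  {o: True, p: True, j: False}
  {p: True, o: False, j: False}
  {j: True, p: True, o: True}
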